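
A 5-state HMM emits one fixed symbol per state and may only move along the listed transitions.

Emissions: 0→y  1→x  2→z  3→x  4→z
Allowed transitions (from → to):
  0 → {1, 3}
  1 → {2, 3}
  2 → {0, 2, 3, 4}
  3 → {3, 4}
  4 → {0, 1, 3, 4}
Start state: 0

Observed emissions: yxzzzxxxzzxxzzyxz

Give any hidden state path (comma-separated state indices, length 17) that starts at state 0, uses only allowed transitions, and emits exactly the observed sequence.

0,1,2,2,4,3,3,3,4,4,3,3,4,4,0,1,2

  pos 0: y in {0}, choose 0; start
  pos 1: x in {1,3}, choose 1; 0->1 ok
  pos 2: z in {2,4}, choose 2; 1->2 ok
  pos 3: z in {2,4}, choose 2; 2->2 ok
  pos 4: z in {2,4}, choose 4; 2->4 ok
  pos 5: x in {1,3}, choose 3; 4->3 ok
  pos 6: x in {1,3}, choose 3; 3->3 ok
  pos 7: x in {1,3}, choose 3; 3->3 ok
  pos 8: z in {2,4}, choose 4; 3->4 ok
  pos 9: z in {2,4}, choose 4; 4->4 ok
  pos 10: x in {1,3}, choose 3; 4->3 ok
  pos 11: x in {1,3}, choose 3; 3->3 ok
  pos 12: z in {2,4}, choose 4; 3->4 ok
  pos 13: z in {2,4}, choose 4; 4->4 ok
  pos 14: y in {0}, choose 0; 4->0 ok
  pos 15: x in {1,3}, choose 1; 0->1 ok
  pos 16: z in {2,4}, choose 2; 1->2 ok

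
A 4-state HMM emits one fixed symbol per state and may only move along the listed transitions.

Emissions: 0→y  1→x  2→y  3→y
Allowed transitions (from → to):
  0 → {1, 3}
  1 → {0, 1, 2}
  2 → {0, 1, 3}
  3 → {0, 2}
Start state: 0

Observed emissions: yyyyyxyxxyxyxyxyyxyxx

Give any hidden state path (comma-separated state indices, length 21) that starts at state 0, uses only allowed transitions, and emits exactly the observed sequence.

  t0 'y' -> {0,2,3}, take 0 (start)
  t1 'y' -> {0,2,3}, take 3 (0->3 ok)
  t2 'y' -> {0,2,3}, take 2 (3->2 ok)
  t3 'y' -> {0,2,3}, take 3 (2->3 ok)
  t4 'y' -> {0,2,3}, take 2 (3->2 ok)
  t5 'x' -> {1}, take 1 (2->1 ok)
  t6 'y' -> {0,2,3}, take 2 (1->2 ok)
  t7 'x' -> {1}, take 1 (2->1 ok)
  t8 'x' -> {1}, take 1 (1->1 ok)
  t9 'y' -> {0,2,3}, take 0 (1->0 ok)
  t10 'x' -> {1}, take 1 (0->1 ok)
  t11 'y' -> {0,2,3}, take 2 (1->2 ok)
  t12 'x' -> {1}, take 1 (2->1 ok)
  t13 'y' -> {0,2,3}, take 0 (1->0 ok)
  t14 'x' -> {1}, take 1 (0->1 ok)
  t15 'y' -> {0,2,3}, take 2 (1->2 ok)
  t16 'y' -> {0,2,3}, take 0 (2->0 ok)
  t17 'x' -> {1}, take 1 (0->1 ok)
  t18 'y' -> {0,2,3}, take 2 (1->2 ok)
  t19 'x' -> {1}, take 1 (2->1 ok)
  t20 'x' -> {1}, take 1 (1->1 ok)

0,3,2,3,2,1,2,1,1,0,1,2,1,0,1,2,0,1,2,1,1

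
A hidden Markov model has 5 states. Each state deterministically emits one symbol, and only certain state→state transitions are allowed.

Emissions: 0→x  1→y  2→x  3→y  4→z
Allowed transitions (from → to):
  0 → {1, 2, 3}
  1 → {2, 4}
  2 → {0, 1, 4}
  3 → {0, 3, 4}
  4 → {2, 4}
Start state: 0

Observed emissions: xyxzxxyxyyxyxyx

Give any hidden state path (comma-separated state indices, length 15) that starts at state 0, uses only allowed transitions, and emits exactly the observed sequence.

0,1,2,4,2,0,3,0,3,3,0,3,0,3,0

  [0] x  {0,2}  => 0  start
  [1] y  {1,3}  => 1  0->1 ok
  [2] x  {0,2}  => 2  1->2 ok
  [3] z  {4}  => 4  2->4 ok
  [4] x  {0,2}  => 2  4->2 ok
  [5] x  {0,2}  => 0  2->0 ok
  [6] y  {1,3}  => 3  0->3 ok
  [7] x  {0,2}  => 0  3->0 ok
  [8] y  {1,3}  => 3  0->3 ok
  [9] y  {1,3}  => 3  3->3 ok
  [10] x  {0,2}  => 0  3->0 ok
  [11] y  {1,3}  => 3  0->3 ok
  [12] x  {0,2}  => 0  3->0 ok
  [13] y  {1,3}  => 3  0->3 ok
  [14] x  {0,2}  => 0  3->0 ok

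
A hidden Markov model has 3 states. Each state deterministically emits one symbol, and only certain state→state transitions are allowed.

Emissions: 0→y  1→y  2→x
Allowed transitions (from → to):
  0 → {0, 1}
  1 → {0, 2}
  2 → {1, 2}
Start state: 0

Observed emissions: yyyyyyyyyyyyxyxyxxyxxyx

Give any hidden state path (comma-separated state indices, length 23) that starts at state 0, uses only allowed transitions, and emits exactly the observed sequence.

0,1,0,0,0,1,0,1,0,0,0,1,2,1,2,1,2,2,1,2,2,1,2

  t0 'y' -> {0,1}, take 0 (start)
  t1 'y' -> {0,1}, take 1 (0->1 ok)
  t2 'y' -> {0,1}, take 0 (1->0 ok)
  t3 'y' -> {0,1}, take 0 (0->0 ok)
  t4 'y' -> {0,1}, take 0 (0->0 ok)
  t5 'y' -> {0,1}, take 1 (0->1 ok)
  t6 'y' -> {0,1}, take 0 (1->0 ok)
  t7 'y' -> {0,1}, take 1 (0->1 ok)
  t8 'y' -> {0,1}, take 0 (1->0 ok)
  t9 'y' -> {0,1}, take 0 (0->0 ok)
  t10 'y' -> {0,1}, take 0 (0->0 ok)
  t11 'y' -> {0,1}, take 1 (0->1 ok)
  t12 'x' -> {2}, take 2 (1->2 ok)
  t13 'y' -> {0,1}, take 1 (2->1 ok)
  t14 'x' -> {2}, take 2 (1->2 ok)
  t15 'y' -> {0,1}, take 1 (2->1 ok)
  t16 'x' -> {2}, take 2 (1->2 ok)
  t17 'x' -> {2}, take 2 (2->2 ok)
  t18 'y' -> {0,1}, take 1 (2->1 ok)
  t19 'x' -> {2}, take 2 (1->2 ok)
  t20 'x' -> {2}, take 2 (2->2 ok)
  t21 'y' -> {0,1}, take 1 (2->1 ok)
  t22 'x' -> {2}, take 2 (1->2 ok)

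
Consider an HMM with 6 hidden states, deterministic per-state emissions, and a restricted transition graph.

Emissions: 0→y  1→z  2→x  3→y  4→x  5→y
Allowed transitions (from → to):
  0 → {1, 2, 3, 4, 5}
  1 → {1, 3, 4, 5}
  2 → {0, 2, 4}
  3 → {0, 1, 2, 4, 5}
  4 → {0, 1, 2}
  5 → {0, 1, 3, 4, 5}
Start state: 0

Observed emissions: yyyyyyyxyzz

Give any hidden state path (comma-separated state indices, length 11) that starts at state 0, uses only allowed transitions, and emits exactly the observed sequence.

0,3,0,3,0,5,3,4,0,1,1

  0: obs=y cand={0,3,5} pick 0 [start]
  1: obs=y cand={0,3,5} pick 3 [0->3 ok]
  2: obs=y cand={0,3,5} pick 0 [3->0 ok]
  3: obs=y cand={0,3,5} pick 3 [0->3 ok]
  4: obs=y cand={0,3,5} pick 0 [3->0 ok]
  5: obs=y cand={0,3,5} pick 5 [0->5 ok]
  6: obs=y cand={0,3,5} pick 3 [5->3 ok]
  7: obs=x cand={2,4} pick 4 [3->4 ok]
  8: obs=y cand={0,3,5} pick 0 [4->0 ok]
  9: obs=z cand={1} pick 1 [0->1 ok]
  10: obs=z cand={1} pick 1 [1->1 ok]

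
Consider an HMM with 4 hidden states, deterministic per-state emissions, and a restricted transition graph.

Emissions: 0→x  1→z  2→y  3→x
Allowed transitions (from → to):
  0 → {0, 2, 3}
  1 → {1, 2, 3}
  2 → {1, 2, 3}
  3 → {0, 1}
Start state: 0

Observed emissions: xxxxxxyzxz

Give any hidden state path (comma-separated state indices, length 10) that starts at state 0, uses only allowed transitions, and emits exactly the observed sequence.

  0: obs=x cand={0,3} pick 0 [start]
  1: obs=x cand={0,3} pick 0 [0->0 ok]
  2: obs=x cand={0,3} pick 3 [0->3 ok]
  3: obs=x cand={0,3} pick 0 [3->0 ok]
  4: obs=x cand={0,3} pick 0 [0->0 ok]
  5: obs=x cand={0,3} pick 0 [0->0 ok]
  6: obs=y cand={2} pick 2 [0->2 ok]
  7: obs=z cand={1} pick 1 [2->1 ok]
  8: obs=x cand={0,3} pick 3 [1->3 ok]
  9: obs=z cand={1} pick 1 [3->1 ok]

0,0,3,0,0,0,2,1,3,1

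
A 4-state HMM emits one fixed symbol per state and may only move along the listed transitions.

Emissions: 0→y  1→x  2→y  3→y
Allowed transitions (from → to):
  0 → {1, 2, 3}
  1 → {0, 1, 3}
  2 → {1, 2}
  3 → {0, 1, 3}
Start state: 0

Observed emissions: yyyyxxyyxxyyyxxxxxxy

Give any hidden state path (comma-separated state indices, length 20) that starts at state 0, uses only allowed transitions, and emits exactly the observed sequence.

  pos 0: y in {0,2,3}, choose 0; start
  pos 1: y in {0,2,3}, choose 2; 0->2 ok
  pos 2: y in {0,2,3}, choose 2; 2->2 ok
  pos 3: y in {0,2,3}, choose 2; 2->2 ok
  pos 4: x in {1}, choose 1; 2->1 ok
  pos 5: x in {1}, choose 1; 1->1 ok
  pos 6: y in {0,2,3}, choose 3; 1->3 ok
  pos 7: y in {0,2,3}, choose 3; 3->3 ok
  pos 8: x in {1}, choose 1; 3->1 ok
  pos 9: x in {1}, choose 1; 1->1 ok
  pos 10: y in {0,2,3}, choose 3; 1->3 ok
  pos 11: y in {0,2,3}, choose 0; 3->0 ok
  pos 12: y in {0,2,3}, choose 3; 0->3 ok
  pos 13: x in {1}, choose 1; 3->1 ok
  pos 14: x in {1}, choose 1; 1->1 ok
  pos 15: x in {1}, choose 1; 1->1 ok
  pos 16: x in {1}, choose 1; 1->1 ok
  pos 17: x in {1}, choose 1; 1->1 ok
  pos 18: x in {1}, choose 1; 1->1 ok
  pos 19: y in {0,2,3}, choose 3; 1->3 ok

0,2,2,2,1,1,3,3,1,1,3,0,3,1,1,1,1,1,1,3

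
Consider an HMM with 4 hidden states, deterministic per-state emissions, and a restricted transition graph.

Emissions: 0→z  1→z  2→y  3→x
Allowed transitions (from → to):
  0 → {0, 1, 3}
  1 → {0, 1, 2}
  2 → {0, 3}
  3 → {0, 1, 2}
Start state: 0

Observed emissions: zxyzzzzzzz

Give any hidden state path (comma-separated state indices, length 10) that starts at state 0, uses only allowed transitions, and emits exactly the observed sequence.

  t0 'z' -> {0,1}, take 0 (start)
  t1 'x' -> {3}, take 3 (0->3 ok)
  t2 'y' -> {2}, take 2 (3->2 ok)
  t3 'z' -> {0,1}, take 0 (2->0 ok)
  t4 'z' -> {0,1}, take 1 (0->1 ok)
  t5 'z' -> {0,1}, take 0 (1->0 ok)
  t6 'z' -> {0,1}, take 1 (0->1 ok)
  t7 'z' -> {0,1}, take 1 (1->1 ok)
  t8 'z' -> {0,1}, take 0 (1->0 ok)
  t9 'z' -> {0,1}, take 0 (0->0 ok)

0,3,2,0,1,0,1,1,0,0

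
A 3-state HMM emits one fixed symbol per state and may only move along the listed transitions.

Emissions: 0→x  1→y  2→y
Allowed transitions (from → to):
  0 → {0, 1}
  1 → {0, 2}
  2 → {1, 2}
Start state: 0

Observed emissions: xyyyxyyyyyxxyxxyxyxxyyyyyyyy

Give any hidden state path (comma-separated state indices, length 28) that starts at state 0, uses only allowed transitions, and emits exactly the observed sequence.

  [0] x  {0}  => 0  start
  [1] y  {1,2}  => 1  0->1 ok
  [2] y  {1,2}  => 2  1->2 ok
  [3] y  {1,2}  => 1  2->1 ok
  [4] x  {0}  => 0  1->0 ok
  [5] y  {1,2}  => 1  0->1 ok
  [6] y  {1,2}  => 2  1->2 ok
  [7] y  {1,2}  => 2  2->2 ok
  [8] y  {1,2}  => 2  2->2 ok
  [9] y  {1,2}  => 1  2->1 ok
  [10] x  {0}  => 0  1->0 ok
  [11] x  {0}  => 0  0->0 ok
  [12] y  {1,2}  => 1  0->1 ok
  [13] x  {0}  => 0  1->0 ok
  [14] x  {0}  => 0  0->0 ok
  [15] y  {1,2}  => 1  0->1 ok
  [16] x  {0}  => 0  1->0 ok
  [17] y  {1,2}  => 1  0->1 ok
  [18] x  {0}  => 0  1->0 ok
  [19] x  {0}  => 0  0->0 ok
  [20] y  {1,2}  => 1  0->1 ok
  [21] y  {1,2}  => 2  1->2 ok
  [22] y  {1,2}  => 2  2->2 ok
  [23] y  {1,2}  => 1  2->1 ok
  [24] y  {1,2}  => 2  1->2 ok
  [25] y  {1,2}  => 2  2->2 ok
  [26] y  {1,2}  => 2  2->2 ok
  [27] y  {1,2}  => 2  2->2 ok

0,1,2,1,0,1,2,2,2,1,0,0,1,0,0,1,0,1,0,0,1,2,2,1,2,2,2,2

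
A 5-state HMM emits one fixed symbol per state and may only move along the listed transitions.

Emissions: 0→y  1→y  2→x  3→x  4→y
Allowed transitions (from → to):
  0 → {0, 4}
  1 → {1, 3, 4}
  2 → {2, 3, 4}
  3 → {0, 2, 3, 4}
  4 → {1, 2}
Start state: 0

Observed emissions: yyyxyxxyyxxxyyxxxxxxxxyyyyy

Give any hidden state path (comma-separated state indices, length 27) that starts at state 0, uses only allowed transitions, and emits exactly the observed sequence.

0,0,4,2,4,2,2,4,1,3,3,2,4,1,3,2,3,3,2,3,2,3,0,4,1,1,1

  t0 'y' -> {0,1,4}, take 0 (start)
  t1 'y' -> {0,1,4}, take 0 (0->0 ok)
  t2 'y' -> {0,1,4}, take 4 (0->4 ok)
  t3 'x' -> {2,3}, take 2 (4->2 ok)
  t4 'y' -> {0,1,4}, take 4 (2->4 ok)
  t5 'x' -> {2,3}, take 2 (4->2 ok)
  t6 'x' -> {2,3}, take 2 (2->2 ok)
  t7 'y' -> {0,1,4}, take 4 (2->4 ok)
  t8 'y' -> {0,1,4}, take 1 (4->1 ok)
  t9 'x' -> {2,3}, take 3 (1->3 ok)
  t10 'x' -> {2,3}, take 3 (3->3 ok)
  t11 'x' -> {2,3}, take 2 (3->2 ok)
  t12 'y' -> {0,1,4}, take 4 (2->4 ok)
  t13 'y' -> {0,1,4}, take 1 (4->1 ok)
  t14 'x' -> {2,3}, take 3 (1->3 ok)
  t15 'x' -> {2,3}, take 2 (3->2 ok)
  t16 'x' -> {2,3}, take 3 (2->3 ok)
  t17 'x' -> {2,3}, take 3 (3->3 ok)
  t18 'x' -> {2,3}, take 2 (3->2 ok)
  t19 'x' -> {2,3}, take 3 (2->3 ok)
  t20 'x' -> {2,3}, take 2 (3->2 ok)
  t21 'x' -> {2,3}, take 3 (2->3 ok)
  t22 'y' -> {0,1,4}, take 0 (3->0 ok)
  t23 'y' -> {0,1,4}, take 4 (0->4 ok)
  t24 'y' -> {0,1,4}, take 1 (4->1 ok)
  t25 'y' -> {0,1,4}, take 1 (1->1 ok)
  t26 'y' -> {0,1,4}, take 1 (1->1 ok)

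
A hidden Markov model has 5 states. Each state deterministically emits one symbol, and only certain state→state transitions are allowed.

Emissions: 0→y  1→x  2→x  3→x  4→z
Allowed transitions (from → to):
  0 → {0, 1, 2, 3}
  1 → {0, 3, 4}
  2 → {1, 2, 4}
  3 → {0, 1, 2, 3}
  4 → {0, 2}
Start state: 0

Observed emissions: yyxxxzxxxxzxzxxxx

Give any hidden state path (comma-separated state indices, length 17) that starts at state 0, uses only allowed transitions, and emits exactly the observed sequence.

  0: obs=y cand={0} pick 0 [start]
  1: obs=y cand={0} pick 0 [0->0 ok]
  2: obs=x cand={1,2,3} pick 3 [0->3 ok]
  3: obs=x cand={1,2,3} pick 2 [3->2 ok]
  4: obs=x cand={1,2,3} pick 1 [2->1 ok]
  5: obs=z cand={4} pick 4 [1->4 ok]
  6: obs=x cand={1,2,3} pick 2 [4->2 ok]
  7: obs=x cand={1,2,3} pick 2 [2->2 ok]
  8: obs=x cand={1,2,3} pick 2 [2->2 ok]
  9: obs=x cand={1,2,3} pick 1 [2->1 ok]
  10: obs=z cand={4} pick 4 [1->4 ok]
  11: obs=x cand={1,2,3} pick 2 [4->2 ok]
  12: obs=z cand={4} pick 4 [2->4 ok]
  13: obs=x cand={1,2,3} pick 2 [4->2 ok]
  14: obs=x cand={1,2,3} pick 1 [2->1 ok]
  15: obs=x cand={1,2,3} pick 3 [1->3 ok]
  16: obs=x cand={1,2,3} pick 3 [3->3 ok]

0,0,3,2,1,4,2,2,2,1,4,2,4,2,1,3,3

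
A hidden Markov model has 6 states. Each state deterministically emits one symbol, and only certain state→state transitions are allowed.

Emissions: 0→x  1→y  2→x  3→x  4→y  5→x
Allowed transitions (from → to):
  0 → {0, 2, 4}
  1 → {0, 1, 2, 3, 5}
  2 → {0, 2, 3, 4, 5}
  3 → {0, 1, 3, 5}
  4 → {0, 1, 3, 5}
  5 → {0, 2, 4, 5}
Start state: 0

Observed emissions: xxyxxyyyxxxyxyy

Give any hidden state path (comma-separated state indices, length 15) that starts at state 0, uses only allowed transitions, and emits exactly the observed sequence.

  t0 'x' -> {0,2,3,5}, take 0 (start)
  t1 'x' -> {0,2,3,5}, take 0 (0->0 ok)
  t2 'y' -> {1,4}, take 4 (0->4 ok)
  t3 'x' -> {0,2,3,5}, take 5 (4->5 ok)
  t4 'x' -> {0,2,3,5}, take 5 (5->5 ok)
  t5 'y' -> {1,4}, take 4 (5->4 ok)
  t6 'y' -> {1,4}, take 1 (4->1 ok)
  t7 'y' -> {1,4}, take 1 (1->1 ok)
  t8 'x' -> {0,2,3,5}, take 3 (1->3 ok)
  t9 'x' -> {0,2,3,5}, take 5 (3->5 ok)
  t10 'x' -> {0,2,3,5}, take 2 (5->2 ok)
  t11 'y' -> {1,4}, take 4 (2->4 ok)
  t12 'x' -> {0,2,3,5}, take 3 (4->3 ok)
  t13 'y' -> {1,4}, take 1 (3->1 ok)
  t14 'y' -> {1,4}, take 1 (1->1 ok)

0,0,4,5,5,4,1,1,3,5,2,4,3,1,1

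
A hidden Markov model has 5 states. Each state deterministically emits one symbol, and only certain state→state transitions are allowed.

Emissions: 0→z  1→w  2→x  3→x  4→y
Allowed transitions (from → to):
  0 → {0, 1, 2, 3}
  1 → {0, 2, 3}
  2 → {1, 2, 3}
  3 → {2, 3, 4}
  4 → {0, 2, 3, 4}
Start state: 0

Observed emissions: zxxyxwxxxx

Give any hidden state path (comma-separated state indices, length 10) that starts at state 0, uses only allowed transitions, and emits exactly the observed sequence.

  t0 'z' -> {0}, take 0 (start)
  t1 'x' -> {2,3}, take 3 (0->3 ok)
  t2 'x' -> {2,3}, take 3 (3->3 ok)
  t3 'y' -> {4}, take 4 (3->4 ok)
  t4 'x' -> {2,3}, take 2 (4->2 ok)
  t5 'w' -> {1}, take 1 (2->1 ok)
  t6 'x' -> {2,3}, take 3 (1->3 ok)
  t7 'x' -> {2,3}, take 2 (3->2 ok)
  t8 'x' -> {2,3}, take 3 (2->3 ok)
  t9 'x' -> {2,3}, take 2 (3->2 ok)

0,3,3,4,2,1,3,2,3,2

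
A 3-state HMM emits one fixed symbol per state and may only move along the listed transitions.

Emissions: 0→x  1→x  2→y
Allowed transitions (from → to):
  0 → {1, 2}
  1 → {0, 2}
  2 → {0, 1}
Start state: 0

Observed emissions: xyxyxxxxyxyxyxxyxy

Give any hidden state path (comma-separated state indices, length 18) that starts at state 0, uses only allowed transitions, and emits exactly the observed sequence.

  t0 'x' -> {0,1}, take 0 (start)
  t1 'y' -> {2}, take 2 (0->2 ok)
  t2 'x' -> {0,1}, take 1 (2->1 ok)
  t3 'y' -> {2}, take 2 (1->2 ok)
  t4 'x' -> {0,1}, take 1 (2->1 ok)
  t5 'x' -> {0,1}, take 0 (1->0 ok)
  t6 'x' -> {0,1}, take 1 (0->1 ok)
  t7 'x' -> {0,1}, take 0 (1->0 ok)
  t8 'y' -> {2}, take 2 (0->2 ok)
  t9 'x' -> {0,1}, take 0 (2->0 ok)
  t10 'y' -> {2}, take 2 (0->2 ok)
  t11 'x' -> {0,1}, take 0 (2->0 ok)
  t12 'y' -> {2}, take 2 (0->2 ok)
  t13 'x' -> {0,1}, take 0 (2->0 ok)
  t14 'x' -> {0,1}, take 1 (0->1 ok)
  t15 'y' -> {2}, take 2 (1->2 ok)
  t16 'x' -> {0,1}, take 0 (2->0 ok)
  t17 'y' -> {2}, take 2 (0->2 ok)

0,2,1,2,1,0,1,0,2,0,2,0,2,0,1,2,0,2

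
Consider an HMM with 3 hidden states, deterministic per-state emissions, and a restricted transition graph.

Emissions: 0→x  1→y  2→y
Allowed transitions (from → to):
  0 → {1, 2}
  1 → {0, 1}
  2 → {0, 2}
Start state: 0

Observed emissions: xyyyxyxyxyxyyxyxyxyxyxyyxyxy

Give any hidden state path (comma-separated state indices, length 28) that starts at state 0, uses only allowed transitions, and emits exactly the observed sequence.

  t0 'x' -> {0}, take 0 (start)
  t1 'y' -> {1,2}, take 1 (0->1 ok)
  t2 'y' -> {1,2}, take 1 (1->1 ok)
  t3 'y' -> {1,2}, take 1 (1->1 ok)
  t4 'x' -> {0}, take 0 (1->0 ok)
  t5 'y' -> {1,2}, take 2 (0->2 ok)
  t6 'x' -> {0}, take 0 (2->0 ok)
  t7 'y' -> {1,2}, take 2 (0->2 ok)
  t8 'x' -> {0}, take 0 (2->0 ok)
  t9 'y' -> {1,2}, take 1 (0->1 ok)
  t10 'x' -> {0}, take 0 (1->0 ok)
  t11 'y' -> {1,2}, take 1 (0->1 ok)
  t12 'y' -> {1,2}, take 1 (1->1 ok)
  t13 'x' -> {0}, take 0 (1->0 ok)
  t14 'y' -> {1,2}, take 2 (0->2 ok)
  t15 'x' -> {0}, take 0 (2->0 ok)
  t16 'y' -> {1,2}, take 2 (0->2 ok)
  t17 'x' -> {0}, take 0 (2->0 ok)
  t18 'y' -> {1,2}, take 2 (0->2 ok)
  t19 'x' -> {0}, take 0 (2->0 ok)
  t20 'y' -> {1,2}, take 2 (0->2 ok)
  t21 'x' -> {0}, take 0 (2->0 ok)
  t22 'y' -> {1,2}, take 2 (0->2 ok)
  t23 'y' -> {1,2}, take 2 (2->2 ok)
  t24 'x' -> {0}, take 0 (2->0 ok)
  t25 'y' -> {1,2}, take 1 (0->1 ok)
  t26 'x' -> {0}, take 0 (1->0 ok)
  t27 'y' -> {1,2}, take 1 (0->1 ok)

0,1,1,1,0,2,0,2,0,1,0,1,1,0,2,0,2,0,2,0,2,0,2,2,0,1,0,1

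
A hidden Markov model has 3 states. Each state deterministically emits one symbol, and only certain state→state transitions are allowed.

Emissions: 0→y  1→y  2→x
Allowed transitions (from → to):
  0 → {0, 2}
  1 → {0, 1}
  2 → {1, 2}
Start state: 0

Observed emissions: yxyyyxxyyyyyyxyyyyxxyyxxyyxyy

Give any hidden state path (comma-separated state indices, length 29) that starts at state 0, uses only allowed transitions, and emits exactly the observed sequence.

0,2,1,0,0,2,2,1,1,1,0,0,0,2,1,1,1,0,2,2,1,0,2,2,1,0,2,1,0

  t0 'y' -> {0,1}, take 0 (start)
  t1 'x' -> {2}, take 2 (0->2 ok)
  t2 'y' -> {0,1}, take 1 (2->1 ok)
  t3 'y' -> {0,1}, take 0 (1->0 ok)
  t4 'y' -> {0,1}, take 0 (0->0 ok)
  t5 'x' -> {2}, take 2 (0->2 ok)
  t6 'x' -> {2}, take 2 (2->2 ok)
  t7 'y' -> {0,1}, take 1 (2->1 ok)
  t8 'y' -> {0,1}, take 1 (1->1 ok)
  t9 'y' -> {0,1}, take 1 (1->1 ok)
  t10 'y' -> {0,1}, take 0 (1->0 ok)
  t11 'y' -> {0,1}, take 0 (0->0 ok)
  t12 'y' -> {0,1}, take 0 (0->0 ok)
  t13 'x' -> {2}, take 2 (0->2 ok)
  t14 'y' -> {0,1}, take 1 (2->1 ok)
  t15 'y' -> {0,1}, take 1 (1->1 ok)
  t16 'y' -> {0,1}, take 1 (1->1 ok)
  t17 'y' -> {0,1}, take 0 (1->0 ok)
  t18 'x' -> {2}, take 2 (0->2 ok)
  t19 'x' -> {2}, take 2 (2->2 ok)
  t20 'y' -> {0,1}, take 1 (2->1 ok)
  t21 'y' -> {0,1}, take 0 (1->0 ok)
  t22 'x' -> {2}, take 2 (0->2 ok)
  t23 'x' -> {2}, take 2 (2->2 ok)
  t24 'y' -> {0,1}, take 1 (2->1 ok)
  t25 'y' -> {0,1}, take 0 (1->0 ok)
  t26 'x' -> {2}, take 2 (0->2 ok)
  t27 'y' -> {0,1}, take 1 (2->1 ok)
  t28 'y' -> {0,1}, take 0 (1->0 ok)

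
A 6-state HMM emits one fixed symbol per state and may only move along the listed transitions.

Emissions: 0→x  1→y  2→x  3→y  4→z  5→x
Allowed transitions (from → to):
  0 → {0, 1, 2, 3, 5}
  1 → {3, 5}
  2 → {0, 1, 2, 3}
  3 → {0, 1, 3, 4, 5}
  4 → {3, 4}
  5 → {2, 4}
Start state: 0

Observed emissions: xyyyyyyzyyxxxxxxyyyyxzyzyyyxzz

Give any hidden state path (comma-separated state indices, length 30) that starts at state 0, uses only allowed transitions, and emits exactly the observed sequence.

0,1,3,1,3,1,3,4,3,3,5,2,0,0,5,2,1,3,3,1,5,4,3,4,3,1,3,5,4,4

  [0] x  {0,2,5}  => 0  start
  [1] y  {1,3}  => 1  0->1 ok
  [2] y  {1,3}  => 3  1->3 ok
  [3] y  {1,3}  => 1  3->1 ok
  [4] y  {1,3}  => 3  1->3 ok
  [5] y  {1,3}  => 1  3->1 ok
  [6] y  {1,3}  => 3  1->3 ok
  [7] z  {4}  => 4  3->4 ok
  [8] y  {1,3}  => 3  4->3 ok
  [9] y  {1,3}  => 3  3->3 ok
  [10] x  {0,2,5}  => 5  3->5 ok
  [11] x  {0,2,5}  => 2  5->2 ok
  [12] x  {0,2,5}  => 0  2->0 ok
  [13] x  {0,2,5}  => 0  0->0 ok
  [14] x  {0,2,5}  => 5  0->5 ok
  [15] x  {0,2,5}  => 2  5->2 ok
  [16] y  {1,3}  => 1  2->1 ok
  [17] y  {1,3}  => 3  1->3 ok
  [18] y  {1,3}  => 3  3->3 ok
  [19] y  {1,3}  => 1  3->1 ok
  [20] x  {0,2,5}  => 5  1->5 ok
  [21] z  {4}  => 4  5->4 ok
  [22] y  {1,3}  => 3  4->3 ok
  [23] z  {4}  => 4  3->4 ok
  [24] y  {1,3}  => 3  4->3 ok
  [25] y  {1,3}  => 1  3->1 ok
  [26] y  {1,3}  => 3  1->3 ok
  [27] x  {0,2,5}  => 5  3->5 ok
  [28] z  {4}  => 4  5->4 ok
  [29] z  {4}  => 4  4->4 ok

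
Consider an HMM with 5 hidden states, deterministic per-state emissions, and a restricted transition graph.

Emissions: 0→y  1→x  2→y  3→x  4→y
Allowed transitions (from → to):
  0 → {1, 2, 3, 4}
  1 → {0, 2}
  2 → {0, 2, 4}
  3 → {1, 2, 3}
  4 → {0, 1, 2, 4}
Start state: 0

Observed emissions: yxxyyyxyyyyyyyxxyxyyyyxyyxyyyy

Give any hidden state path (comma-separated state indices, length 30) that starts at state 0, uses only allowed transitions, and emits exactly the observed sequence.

  t0 'y' -> {0,2,4}, take 0 (start)
  t1 'x' -> {1,3}, take 3 (0->3 ok)
  t2 'x' -> {1,3}, take 1 (3->1 ok)
  t3 'y' -> {0,2,4}, take 0 (1->0 ok)
  t4 'y' -> {0,2,4}, take 4 (0->4 ok)
  t5 'y' -> {0,2,4}, take 0 (4->0 ok)
  t6 'x' -> {1,3}, take 1 (0->1 ok)
  t7 'y' -> {0,2,4}, take 2 (1->2 ok)
  t8 'y' -> {0,2,4}, take 0 (2->0 ok)
  t9 'y' -> {0,2,4}, take 4 (0->4 ok)
  t10 'y' -> {0,2,4}, take 4 (4->4 ok)
  t11 'y' -> {0,2,4}, take 4 (4->4 ok)
  t12 'y' -> {0,2,4}, take 4 (4->4 ok)
  t13 'y' -> {0,2,4}, take 0 (4->0 ok)
  t14 'x' -> {1,3}, take 3 (0->3 ok)
  t15 'x' -> {1,3}, take 1 (3->1 ok)
  t16 'y' -> {0,2,4}, take 0 (1->0 ok)
  t17 'x' -> {1,3}, take 3 (0->3 ok)
  t18 'y' -> {0,2,4}, take 2 (3->2 ok)
  t19 'y' -> {0,2,4}, take 4 (2->4 ok)
  t20 'y' -> {0,2,4}, take 0 (4->0 ok)
  t21 'y' -> {0,2,4}, take 4 (0->4 ok)
  t22 'x' -> {1,3}, take 1 (4->1 ok)
  t23 'y' -> {0,2,4}, take 2 (1->2 ok)
  t24 'y' -> {0,2,4}, take 4 (2->4 ok)
  t25 'x' -> {1,3}, take 1 (4->1 ok)
  t26 'y' -> {0,2,4}, take 0 (1->0 ok)
  t27 'y' -> {0,2,4}, take 2 (0->2 ok)
  t28 'y' -> {0,2,4}, take 2 (2->2 ok)
  t29 'y' -> {0,2,4}, take 0 (2->0 ok)

0,3,1,0,4,0,1,2,0,4,4,4,4,0,3,1,0,3,2,4,0,4,1,2,4,1,0,2,2,0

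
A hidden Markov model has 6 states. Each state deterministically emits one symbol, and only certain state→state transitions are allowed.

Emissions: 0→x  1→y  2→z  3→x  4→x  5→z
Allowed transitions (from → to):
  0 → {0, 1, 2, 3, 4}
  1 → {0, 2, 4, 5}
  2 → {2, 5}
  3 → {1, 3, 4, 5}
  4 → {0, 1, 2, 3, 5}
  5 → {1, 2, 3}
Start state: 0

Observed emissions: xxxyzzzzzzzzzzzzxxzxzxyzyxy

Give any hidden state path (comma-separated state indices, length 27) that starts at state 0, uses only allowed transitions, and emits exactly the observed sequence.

0,0,3,1,2,5,2,2,2,5,2,5,2,2,2,5,3,4,5,3,5,3,1,5,1,0,1

  t0 'x' -> {0,3,4}, take 0 (start)
  t1 'x' -> {0,3,4}, take 0 (0->0 ok)
  t2 'x' -> {0,3,4}, take 3 (0->3 ok)
  t3 'y' -> {1}, take 1 (3->1 ok)
  t4 'z' -> {2,5}, take 2 (1->2 ok)
  t5 'z' -> {2,5}, take 5 (2->5 ok)
  t6 'z' -> {2,5}, take 2 (5->2 ok)
  t7 'z' -> {2,5}, take 2 (2->2 ok)
  t8 'z' -> {2,5}, take 2 (2->2 ok)
  t9 'z' -> {2,5}, take 5 (2->5 ok)
  t10 'z' -> {2,5}, take 2 (5->2 ok)
  t11 'z' -> {2,5}, take 5 (2->5 ok)
  t12 'z' -> {2,5}, take 2 (5->2 ok)
  t13 'z' -> {2,5}, take 2 (2->2 ok)
  t14 'z' -> {2,5}, take 2 (2->2 ok)
  t15 'z' -> {2,5}, take 5 (2->5 ok)
  t16 'x' -> {0,3,4}, take 3 (5->3 ok)
  t17 'x' -> {0,3,4}, take 4 (3->4 ok)
  t18 'z' -> {2,5}, take 5 (4->5 ok)
  t19 'x' -> {0,3,4}, take 3 (5->3 ok)
  t20 'z' -> {2,5}, take 5 (3->5 ok)
  t21 'x' -> {0,3,4}, take 3 (5->3 ok)
  t22 'y' -> {1}, take 1 (3->1 ok)
  t23 'z' -> {2,5}, take 5 (1->5 ok)
  t24 'y' -> {1}, take 1 (5->1 ok)
  t25 'x' -> {0,3,4}, take 0 (1->0 ok)
  t26 'y' -> {1}, take 1 (0->1 ok)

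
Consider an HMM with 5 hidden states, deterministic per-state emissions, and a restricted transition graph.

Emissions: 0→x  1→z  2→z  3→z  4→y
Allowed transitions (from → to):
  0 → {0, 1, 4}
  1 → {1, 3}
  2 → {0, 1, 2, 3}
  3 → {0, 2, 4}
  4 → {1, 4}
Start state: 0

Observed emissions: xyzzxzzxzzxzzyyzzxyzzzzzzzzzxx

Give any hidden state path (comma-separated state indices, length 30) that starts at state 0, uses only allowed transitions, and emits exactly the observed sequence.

  pos 0: x in {0}, choose 0; start
  pos 1: y in {4}, choose 4; 0->4 ok
  pos 2: z in {1,2,3}, choose 1; 4->1 ok
  pos 3: z in {1,2,3}, choose 3; 1->3 ok
  pos 4: x in {0}, choose 0; 3->0 ok
  pos 5: z in {1,2,3}, choose 1; 0->1 ok
  pos 6: z in {1,2,3}, choose 3; 1->3 ok
  pos 7: x in {0}, choose 0; 3->0 ok
  pos 8: z in {1,2,3}, choose 1; 0->1 ok
  pos 9: z in {1,2,3}, choose 3; 1->3 ok
  pos 10: x in {0}, choose 0; 3->0 ok
  pos 11: z in {1,2,3}, choose 1; 0->1 ok
  pos 12: z in {1,2,3}, choose 3; 1->3 ok
  pos 13: y in {4}, choose 4; 3->4 ok
  pos 14: y in {4}, choose 4; 4->4 ok
  pos 15: z in {1,2,3}, choose 1; 4->1 ok
  pos 16: z in {1,2,3}, choose 3; 1->3 ok
  pos 17: x in {0}, choose 0; 3->0 ok
  pos 18: y in {4}, choose 4; 0->4 ok
  pos 19: z in {1,2,3}, choose 1; 4->1 ok
  pos 20: z in {1,2,3}, choose 1; 1->1 ok
  pos 21: z in {1,2,3}, choose 1; 1->1 ok
  pos 22: z in {1,2,3}, choose 1; 1->1 ok
  pos 23: z in {1,2,3}, choose 1; 1->1 ok
  pos 24: z in {1,2,3}, choose 1; 1->1 ok
  pos 25: z in {1,2,3}, choose 1; 1->1 ok
  pos 26: z in {1,2,3}, choose 3; 1->3 ok
  pos 27: z in {1,2,3}, choose 2; 3->2 ok
  pos 28: x in {0}, choose 0; 2->0 ok
  pos 29: x in {0}, choose 0; 0->0 ok

0,4,1,3,0,1,3,0,1,3,0,1,3,4,4,1,3,0,4,1,1,1,1,1,1,1,3,2,0,0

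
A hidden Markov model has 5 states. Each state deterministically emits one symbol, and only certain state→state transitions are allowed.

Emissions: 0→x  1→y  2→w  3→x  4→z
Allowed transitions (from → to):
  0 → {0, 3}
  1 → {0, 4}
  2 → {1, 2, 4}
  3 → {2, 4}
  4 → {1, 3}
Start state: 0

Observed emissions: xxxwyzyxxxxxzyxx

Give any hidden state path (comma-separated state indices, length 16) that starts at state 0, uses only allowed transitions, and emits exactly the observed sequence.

0,0,3,2,1,4,1,0,0,0,0,3,4,1,0,3

  0: obs=x cand={0,3} pick 0 [start]
  1: obs=x cand={0,3} pick 0 [0->0 ok]
  2: obs=x cand={0,3} pick 3 [0->3 ok]
  3: obs=w cand={2} pick 2 [3->2 ok]
  4: obs=y cand={1} pick 1 [2->1 ok]
  5: obs=z cand={4} pick 4 [1->4 ok]
  6: obs=y cand={1} pick 1 [4->1 ok]
  7: obs=x cand={0,3} pick 0 [1->0 ok]
  8: obs=x cand={0,3} pick 0 [0->0 ok]
  9: obs=x cand={0,3} pick 0 [0->0 ok]
  10: obs=x cand={0,3} pick 0 [0->0 ok]
  11: obs=x cand={0,3} pick 3 [0->3 ok]
  12: obs=z cand={4} pick 4 [3->4 ok]
  13: obs=y cand={1} pick 1 [4->1 ok]
  14: obs=x cand={0,3} pick 0 [1->0 ok]
  15: obs=x cand={0,3} pick 3 [0->3 ok]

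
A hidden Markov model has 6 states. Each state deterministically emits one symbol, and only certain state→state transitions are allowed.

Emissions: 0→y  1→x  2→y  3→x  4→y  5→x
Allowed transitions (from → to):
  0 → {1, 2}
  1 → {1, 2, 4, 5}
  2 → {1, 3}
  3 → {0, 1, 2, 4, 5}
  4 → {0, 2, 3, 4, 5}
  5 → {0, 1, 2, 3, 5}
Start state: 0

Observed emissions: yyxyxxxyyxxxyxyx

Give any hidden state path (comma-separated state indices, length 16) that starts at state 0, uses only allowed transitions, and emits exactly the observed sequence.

  t0 'y' -> {0,2,4}, take 0 (start)
  t1 'y' -> {0,2,4}, take 2 (0->2 ok)
  t2 'x' -> {1,3,5}, take 1 (2->1 ok)
  t3 'y' -> {0,2,4}, take 2 (1->2 ok)
  t4 'x' -> {1,3,5}, take 1 (2->1 ok)
  t5 'x' -> {1,3,5}, take 1 (1->1 ok)
  t6 'x' -> {1,3,5}, take 1 (1->1 ok)
  t7 'y' -> {0,2,4}, take 4 (1->4 ok)
  t8 'y' -> {0,2,4}, take 2 (4->2 ok)
  t9 'x' -> {1,3,5}, take 1 (2->1 ok)
  t10 'x' -> {1,3,5}, take 5 (1->5 ok)
  t11 'x' -> {1,3,5}, take 3 (5->3 ok)
  t12 'y' -> {0,2,4}, take 0 (3->0 ok)
  t13 'x' -> {1,3,5}, take 1 (0->1 ok)
  t14 'y' -> {0,2,4}, take 2 (1->2 ok)
  t15 'x' -> {1,3,5}, take 1 (2->1 ok)

0,2,1,2,1,1,1,4,2,1,5,3,0,1,2,1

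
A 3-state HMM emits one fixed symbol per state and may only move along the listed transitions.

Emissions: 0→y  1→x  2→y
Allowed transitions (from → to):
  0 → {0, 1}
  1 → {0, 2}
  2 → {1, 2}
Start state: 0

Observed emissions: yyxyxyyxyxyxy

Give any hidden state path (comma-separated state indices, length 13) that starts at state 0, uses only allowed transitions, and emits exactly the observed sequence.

  0: obs=y cand={0,2} pick 0 [start]
  1: obs=y cand={0,2} pick 0 [0->0 ok]
  2: obs=x cand={1} pick 1 [0->1 ok]
  3: obs=y cand={0,2} pick 2 [1->2 ok]
  4: obs=x cand={1} pick 1 [2->1 ok]
  5: obs=y cand={0,2} pick 0 [1->0 ok]
  6: obs=y cand={0,2} pick 0 [0->0 ok]
  7: obs=x cand={1} pick 1 [0->1 ok]
  8: obs=y cand={0,2} pick 2 [1->2 ok]
  9: obs=x cand={1} pick 1 [2->1 ok]
  10: obs=y cand={0,2} pick 0 [1->0 ok]
  11: obs=x cand={1} pick 1 [0->1 ok]
  12: obs=y cand={0,2} pick 2 [1->2 ok]

0,0,1,2,1,0,0,1,2,1,0,1,2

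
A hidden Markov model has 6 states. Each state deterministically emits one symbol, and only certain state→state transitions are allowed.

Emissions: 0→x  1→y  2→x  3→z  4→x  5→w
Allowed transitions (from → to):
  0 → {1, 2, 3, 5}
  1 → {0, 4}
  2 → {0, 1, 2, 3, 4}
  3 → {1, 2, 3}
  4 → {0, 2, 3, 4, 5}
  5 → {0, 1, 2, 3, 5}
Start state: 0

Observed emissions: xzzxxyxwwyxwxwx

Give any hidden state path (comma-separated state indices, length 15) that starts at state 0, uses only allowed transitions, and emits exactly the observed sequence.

0,3,3,2,2,1,4,5,5,1,0,5,0,5,2

  t0 'x' -> {0,2,4}, take 0 (start)
  t1 'z' -> {3}, take 3 (0->3 ok)
  t2 'z' -> {3}, take 3 (3->3 ok)
  t3 'x' -> {0,2,4}, take 2 (3->2 ok)
  t4 'x' -> {0,2,4}, take 2 (2->2 ok)
  t5 'y' -> {1}, take 1 (2->1 ok)
  t6 'x' -> {0,2,4}, take 4 (1->4 ok)
  t7 'w' -> {5}, take 5 (4->5 ok)
  t8 'w' -> {5}, take 5 (5->5 ok)
  t9 'y' -> {1}, take 1 (5->1 ok)
  t10 'x' -> {0,2,4}, take 0 (1->0 ok)
  t11 'w' -> {5}, take 5 (0->5 ok)
  t12 'x' -> {0,2,4}, take 0 (5->0 ok)
  t13 'w' -> {5}, take 5 (0->5 ok)
  t14 'x' -> {0,2,4}, take 2 (5->2 ok)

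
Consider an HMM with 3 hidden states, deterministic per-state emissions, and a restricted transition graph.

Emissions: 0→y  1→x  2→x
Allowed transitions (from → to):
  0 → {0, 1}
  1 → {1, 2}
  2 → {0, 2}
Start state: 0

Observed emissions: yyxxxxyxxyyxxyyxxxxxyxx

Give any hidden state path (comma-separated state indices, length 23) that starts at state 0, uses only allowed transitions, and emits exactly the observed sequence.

0,0,1,1,1,2,0,1,2,0,0,1,2,0,0,1,1,2,2,2,0,1,2

  t0 'y' -> {0}, take 0 (start)
  t1 'y' -> {0}, take 0 (0->0 ok)
  t2 'x' -> {1,2}, take 1 (0->1 ok)
  t3 'x' -> {1,2}, take 1 (1->1 ok)
  t4 'x' -> {1,2}, take 1 (1->1 ok)
  t5 'x' -> {1,2}, take 2 (1->2 ok)
  t6 'y' -> {0}, take 0 (2->0 ok)
  t7 'x' -> {1,2}, take 1 (0->1 ok)
  t8 'x' -> {1,2}, take 2 (1->2 ok)
  t9 'y' -> {0}, take 0 (2->0 ok)
  t10 'y' -> {0}, take 0 (0->0 ok)
  t11 'x' -> {1,2}, take 1 (0->1 ok)
  t12 'x' -> {1,2}, take 2 (1->2 ok)
  t13 'y' -> {0}, take 0 (2->0 ok)
  t14 'y' -> {0}, take 0 (0->0 ok)
  t15 'x' -> {1,2}, take 1 (0->1 ok)
  t16 'x' -> {1,2}, take 1 (1->1 ok)
  t17 'x' -> {1,2}, take 2 (1->2 ok)
  t18 'x' -> {1,2}, take 2 (2->2 ok)
  t19 'x' -> {1,2}, take 2 (2->2 ok)
  t20 'y' -> {0}, take 0 (2->0 ok)
  t21 'x' -> {1,2}, take 1 (0->1 ok)
  t22 'x' -> {1,2}, take 2 (1->2 ok)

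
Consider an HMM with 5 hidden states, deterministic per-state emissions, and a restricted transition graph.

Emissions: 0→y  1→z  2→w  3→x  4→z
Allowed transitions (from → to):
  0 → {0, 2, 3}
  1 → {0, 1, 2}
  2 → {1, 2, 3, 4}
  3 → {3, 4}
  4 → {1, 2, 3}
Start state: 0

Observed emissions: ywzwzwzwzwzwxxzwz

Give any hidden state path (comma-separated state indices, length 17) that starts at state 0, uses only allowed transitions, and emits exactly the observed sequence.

0,2,1,2,1,2,4,2,1,2,4,2,3,3,4,2,4

  t0 'y' -> {0}, take 0 (start)
  t1 'w' -> {2}, take 2 (0->2 ok)
  t2 'z' -> {1,4}, take 1 (2->1 ok)
  t3 'w' -> {2}, take 2 (1->2 ok)
  t4 'z' -> {1,4}, take 1 (2->1 ok)
  t5 'w' -> {2}, take 2 (1->2 ok)
  t6 'z' -> {1,4}, take 4 (2->4 ok)
  t7 'w' -> {2}, take 2 (4->2 ok)
  t8 'z' -> {1,4}, take 1 (2->1 ok)
  t9 'w' -> {2}, take 2 (1->2 ok)
  t10 'z' -> {1,4}, take 4 (2->4 ok)
  t11 'w' -> {2}, take 2 (4->2 ok)
  t12 'x' -> {3}, take 3 (2->3 ok)
  t13 'x' -> {3}, take 3 (3->3 ok)
  t14 'z' -> {1,4}, take 4 (3->4 ok)
  t15 'w' -> {2}, take 2 (4->2 ok)
  t16 'z' -> {1,4}, take 4 (2->4 ok)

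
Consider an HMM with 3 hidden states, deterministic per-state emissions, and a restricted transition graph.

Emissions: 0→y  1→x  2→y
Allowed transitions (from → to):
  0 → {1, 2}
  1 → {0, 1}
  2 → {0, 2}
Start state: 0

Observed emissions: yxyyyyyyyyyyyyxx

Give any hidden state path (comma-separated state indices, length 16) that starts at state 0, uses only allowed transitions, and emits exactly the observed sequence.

0,1,0,2,2,2,0,2,2,0,2,2,2,0,1,1

  [0] y  {0,2}  => 0  start
  [1] x  {1}  => 1  0->1 ok
  [2] y  {0,2}  => 0  1->0 ok
  [3] y  {0,2}  => 2  0->2 ok
  [4] y  {0,2}  => 2  2->2 ok
  [5] y  {0,2}  => 2  2->2 ok
  [6] y  {0,2}  => 0  2->0 ok
  [7] y  {0,2}  => 2  0->2 ok
  [8] y  {0,2}  => 2  2->2 ok
  [9] y  {0,2}  => 0  2->0 ok
  [10] y  {0,2}  => 2  0->2 ok
  [11] y  {0,2}  => 2  2->2 ok
  [12] y  {0,2}  => 2  2->2 ok
  [13] y  {0,2}  => 0  2->0 ok
  [14] x  {1}  => 1  0->1 ok
  [15] x  {1}  => 1  1->1 ok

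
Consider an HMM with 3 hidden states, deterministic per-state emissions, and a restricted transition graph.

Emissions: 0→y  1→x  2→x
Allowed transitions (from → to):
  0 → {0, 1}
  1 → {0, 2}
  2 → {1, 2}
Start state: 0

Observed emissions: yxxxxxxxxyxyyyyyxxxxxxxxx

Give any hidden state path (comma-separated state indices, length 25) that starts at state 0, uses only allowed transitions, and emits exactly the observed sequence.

  [0] y  {0}  => 0  start
  [1] x  {1,2}  => 1  0->1 ok
  [2] x  {1,2}  => 2  1->2 ok
  [3] x  {1,2}  => 1  2->1 ok
  [4] x  {1,2}  => 2  1->2 ok
  [5] x  {1,2}  => 1  2->1 ok
  [6] x  {1,2}  => 2  1->2 ok
  [7] x  {1,2}  => 2  2->2 ok
  [8] x  {1,2}  => 1  2->1 ok
  [9] y  {0}  => 0  1->0 ok
  [10] x  {1,2}  => 1  0->1 ok
  [11] y  {0}  => 0  1->0 ok
  [12] y  {0}  => 0  0->0 ok
  [13] y  {0}  => 0  0->0 ok
  [14] y  {0}  => 0  0->0 ok
  [15] y  {0}  => 0  0->0 ok
  [16] x  {1,2}  => 1  0->1 ok
  [17] x  {1,2}  => 2  1->2 ok
  [18] x  {1,2}  => 2  2->2 ok
  [19] x  {1,2}  => 2  2->2 ok
  [20] x  {1,2}  => 1  2->1 ok
  [21] x  {1,2}  => 2  1->2 ok
  [22] x  {1,2}  => 2  2->2 ok
  [23] x  {1,2}  => 2  2->2 ok
  [24] x  {1,2}  => 2  2->2 ok

0,1,2,1,2,1,2,2,1,0,1,0,0,0,0,0,1,2,2,2,1,2,2,2,2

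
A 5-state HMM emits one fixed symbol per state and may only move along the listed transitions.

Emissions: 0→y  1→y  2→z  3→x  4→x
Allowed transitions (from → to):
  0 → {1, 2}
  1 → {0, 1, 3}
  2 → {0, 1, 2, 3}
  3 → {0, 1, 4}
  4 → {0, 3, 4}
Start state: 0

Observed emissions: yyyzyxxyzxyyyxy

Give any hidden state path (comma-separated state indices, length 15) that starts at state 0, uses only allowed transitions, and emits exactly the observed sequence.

  [0] y  {0,1}  => 0  start
  [1] y  {0,1}  => 1  0->1 ok
  [2] y  {0,1}  => 0  1->0 ok
  [3] z  {2}  => 2  0->2 ok
  [4] y  {0,1}  => 1  2->1 ok
  [5] x  {3,4}  => 3  1->3 ok
  [6] x  {3,4}  => 4  3->4 ok
  [7] y  {0,1}  => 0  4->0 ok
  [8] z  {2}  => 2  0->2 ok
  [9] x  {3,4}  => 3  2->3 ok
  [10] y  {0,1}  => 1  3->1 ok
  [11] y  {0,1}  => 0  1->0 ok
  [12] y  {0,1}  => 1  0->1 ok
  [13] x  {3,4}  => 3  1->3 ok
  [14] y  {0,1}  => 1  3->1 ok

0,1,0,2,1,3,4,0,2,3,1,0,1,3,1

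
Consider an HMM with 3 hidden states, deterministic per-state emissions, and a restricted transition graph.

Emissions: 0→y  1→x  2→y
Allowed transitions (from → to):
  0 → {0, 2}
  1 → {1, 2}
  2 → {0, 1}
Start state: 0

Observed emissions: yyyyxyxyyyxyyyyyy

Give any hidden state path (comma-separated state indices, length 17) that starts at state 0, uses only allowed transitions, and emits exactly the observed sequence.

  t0 'y' -> {0,2}, take 0 (start)
  t1 'y' -> {0,2}, take 0 (0->0 ok)
  t2 'y' -> {0,2}, take 0 (0->0 ok)
  t3 'y' -> {0,2}, take 2 (0->2 ok)
  t4 'x' -> {1}, take 1 (2->1 ok)
  t5 'y' -> {0,2}, take 2 (1->2 ok)
  t6 'x' -> {1}, take 1 (2->1 ok)
  t7 'y' -> {0,2}, take 2 (1->2 ok)
  t8 'y' -> {0,2}, take 0 (2->0 ok)
  t9 'y' -> {0,2}, take 2 (0->2 ok)
  t10 'x' -> {1}, take 1 (2->1 ok)
  t11 'y' -> {0,2}, take 2 (1->2 ok)
  t12 'y' -> {0,2}, take 0 (2->0 ok)
  t13 'y' -> {0,2}, take 0 (0->0 ok)
  t14 'y' -> {0,2}, take 0 (0->0 ok)
  t15 'y' -> {0,2}, take 2 (0->2 ok)
  t16 'y' -> {0,2}, take 0 (2->0 ok)

0,0,0,2,1,2,1,2,0,2,1,2,0,0,0,2,0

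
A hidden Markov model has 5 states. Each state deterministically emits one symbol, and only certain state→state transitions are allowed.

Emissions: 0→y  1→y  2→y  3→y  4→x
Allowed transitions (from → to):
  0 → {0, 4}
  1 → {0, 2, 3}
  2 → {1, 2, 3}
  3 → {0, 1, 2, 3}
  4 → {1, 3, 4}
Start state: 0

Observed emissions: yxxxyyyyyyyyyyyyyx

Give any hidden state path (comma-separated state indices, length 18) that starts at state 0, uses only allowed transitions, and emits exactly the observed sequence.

0,4,4,4,1,2,2,2,2,2,3,1,3,2,1,0,0,4

  [0] y  {0,1,2,3}  => 0  start
  [1] x  {4}  => 4  0->4 ok
  [2] x  {4}  => 4  4->4 ok
  [3] x  {4}  => 4  4->4 ok
  [4] y  {0,1,2,3}  => 1  4->1 ok
  [5] y  {0,1,2,3}  => 2  1->2 ok
  [6] y  {0,1,2,3}  => 2  2->2 ok
  [7] y  {0,1,2,3}  => 2  2->2 ok
  [8] y  {0,1,2,3}  => 2  2->2 ok
  [9] y  {0,1,2,3}  => 2  2->2 ok
  [10] y  {0,1,2,3}  => 3  2->3 ok
  [11] y  {0,1,2,3}  => 1  3->1 ok
  [12] y  {0,1,2,3}  => 3  1->3 ok
  [13] y  {0,1,2,3}  => 2  3->2 ok
  [14] y  {0,1,2,3}  => 1  2->1 ok
  [15] y  {0,1,2,3}  => 0  1->0 ok
  [16] y  {0,1,2,3}  => 0  0->0 ok
  [17] x  {4}  => 4  0->4 ok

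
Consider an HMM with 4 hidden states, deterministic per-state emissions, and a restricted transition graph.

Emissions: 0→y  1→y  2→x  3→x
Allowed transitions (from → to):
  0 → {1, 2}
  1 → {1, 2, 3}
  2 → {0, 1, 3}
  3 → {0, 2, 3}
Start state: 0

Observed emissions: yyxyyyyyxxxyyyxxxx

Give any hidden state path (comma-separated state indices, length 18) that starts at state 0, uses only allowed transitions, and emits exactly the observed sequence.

0,1,2,1,1,1,1,1,2,3,3,0,1,1,3,2,3,2

  [0] y  {0,1}  => 0  start
  [1] y  {0,1}  => 1  0->1 ok
  [2] x  {2,3}  => 2  1->2 ok
  [3] y  {0,1}  => 1  2->1 ok
  [4] y  {0,1}  => 1  1->1 ok
  [5] y  {0,1}  => 1  1->1 ok
  [6] y  {0,1}  => 1  1->1 ok
  [7] y  {0,1}  => 1  1->1 ok
  [8] x  {2,3}  => 2  1->2 ok
  [9] x  {2,3}  => 3  2->3 ok
  [10] x  {2,3}  => 3  3->3 ok
  [11] y  {0,1}  => 0  3->0 ok
  [12] y  {0,1}  => 1  0->1 ok
  [13] y  {0,1}  => 1  1->1 ok
  [14] x  {2,3}  => 3  1->3 ok
  [15] x  {2,3}  => 2  3->2 ok
  [16] x  {2,3}  => 3  2->3 ok
  [17] x  {2,3}  => 2  3->2 ok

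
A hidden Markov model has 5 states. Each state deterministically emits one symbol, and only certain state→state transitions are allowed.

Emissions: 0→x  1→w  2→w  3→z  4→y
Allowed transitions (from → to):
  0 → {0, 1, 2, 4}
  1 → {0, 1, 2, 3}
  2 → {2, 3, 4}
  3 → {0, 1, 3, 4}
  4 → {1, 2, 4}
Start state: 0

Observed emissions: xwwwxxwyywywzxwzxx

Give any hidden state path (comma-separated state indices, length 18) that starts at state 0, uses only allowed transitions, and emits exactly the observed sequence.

  [0] x  {0}  => 0  start
  [1] w  {1,2}  => 1  0->1 ok
  [2] w  {1,2}  => 1  1->1 ok
  [3] w  {1,2}  => 1  1->1 ok
  [4] x  {0}  => 0  1->0 ok
  [5] x  {0}  => 0  0->0 ok
  [6] w  {1,2}  => 2  0->2 ok
  [7] y  {4}  => 4  2->4 ok
  [8] y  {4}  => 4  4->4 ok
  [9] w  {1,2}  => 2  4->2 ok
  [10] y  {4}  => 4  2->4 ok
  [11] w  {1,2}  => 2  4->2 ok
  [12] z  {3}  => 3  2->3 ok
  [13] x  {0}  => 0  3->0 ok
  [14] w  {1,2}  => 1  0->1 ok
  [15] z  {3}  => 3  1->3 ok
  [16] x  {0}  => 0  3->0 ok
  [17] x  {0}  => 0  0->0 ok

0,1,1,1,0,0,2,4,4,2,4,2,3,0,1,3,0,0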